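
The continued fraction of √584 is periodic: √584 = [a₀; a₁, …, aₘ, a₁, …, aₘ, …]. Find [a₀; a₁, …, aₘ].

[24; 6, 48]

a₀ = ⌊√584⌋ = 24.
With m₀=0, d₀=1 and mₖ₊₁ = dₖaₖ − mₖ, dₖ₊₁ = (n − mₖ₊₁²)/dₖ, aₖ₊₁ = ⌊(a₀+mₖ₊₁)/dₖ₊₁⌋:
  k=1: m=24, d=8, a=6
  k=2: m=24, d=1, a=48
d=1 and a=2a₀=48 at k=2, so the next step gives (m, d) = (24, 8) again — its k=1 value — and the period has length 2.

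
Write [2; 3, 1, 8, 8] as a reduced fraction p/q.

Using pₖ = aₖpₖ₋₁ + pₖ₋₂ and qₖ = aₖqₖ₋₁ + qₖ₋₂:
  k=0: a=2, p=2, q=1
  k=1: a=3, p=7, q=3
  k=2: a=1, p=9, q=4
  k=3: a=8, p=79, q=35
  k=4: a=8, p=641, q=284

641/284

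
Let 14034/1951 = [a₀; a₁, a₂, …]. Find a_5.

14034 = 7·1951 + 377   →  a_0 = 7
1951 = 5·377 + 66   →  a_1 = 5
377 = 5·66 + 47   →  a_2 = 5
66 = 1·47 + 19   →  a_3 = 1
47 = 2·19 + 9   →  a_4 = 2
19 = 2·9 + 1   →  a_5 = 2

2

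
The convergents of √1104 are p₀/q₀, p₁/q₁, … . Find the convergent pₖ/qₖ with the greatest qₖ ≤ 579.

√1104 = [33; 4, 2, 2, 2, 4, 66, …] (period length 6).
Convergents:
  p_0/q_0 = 33/1
  p_1/q_1 = 133/4
  p_2/q_2 = 299/9
  p_3/q_3 = 731/22
  p_4/q_4 = 1761/53
  p_5/q_5 = 7775/234
  p_6/q_6 = 514911/15497
q_5 = 234 ≤ 579 < 15497 = q_6, so the answer is 7775/234.

7775/234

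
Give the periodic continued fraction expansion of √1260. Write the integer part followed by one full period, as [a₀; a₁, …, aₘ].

a₀ = ⌊√1260⌋ = 35.
With m₀=0, d₀=1 and mₖ₊₁ = dₖaₖ − mₖ, dₖ₊₁ = (n − mₖ₊₁²)/dₖ, aₖ₊₁ = ⌊(a₀+mₖ₊₁)/dₖ₊₁⌋:
  k=1: m=35, d=35, a=2
  k=2: m=35, d=1, a=70
d=1 and a=2a₀=70 at k=2, so the next step gives (m, d) = (35, 35) again — its k=1 value — and the period has length 2.

[35; 2, 70]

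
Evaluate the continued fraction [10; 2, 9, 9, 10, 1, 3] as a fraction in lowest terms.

78712/7515

Fold from the inside: start with 3/1.
  1 + 1/3 = 4/3
  10 + 3/4 = 43/4
  9 + 4/43 = 391/43
  9 + 43/391 = 3562/391
  2 + 391/3562 = 7515/3562
  10 + 3562/7515 = 78712/7515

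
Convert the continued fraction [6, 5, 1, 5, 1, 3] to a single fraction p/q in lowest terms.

975/158

Fold from the inside: start with 3/1.
  1 + 1/3 = 4/3
  5 + 3/4 = 23/4
  1 + 4/23 = 27/23
  5 + 23/27 = 158/27
  6 + 27/158 = 975/158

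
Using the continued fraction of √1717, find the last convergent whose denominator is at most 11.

√1717 = [41; 2, 3, 2, 4, 2, 3, 2, 82, …] (period length 8).
Convergents:
  p_0/q_0 = 41/1
  p_1/q_1 = 83/2
  p_2/q_2 = 290/7
  p_3/q_3 = 663/16
q_2 = 7 ≤ 11 < 16 = q_3, so the answer is 290/7.

290/7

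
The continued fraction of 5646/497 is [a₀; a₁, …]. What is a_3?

3

5646 = 11·497 + 179   →  a_0 = 11
497 = 2·179 + 139   →  a_1 = 2
179 = 1·139 + 40   →  a_2 = 1
139 = 3·40 + 19   →  a_3 = 3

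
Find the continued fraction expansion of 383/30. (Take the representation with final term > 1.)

[12; 1, 3, 3, 2]

383 = 12·30 + 23
30 = 1·23 + 7
23 = 3·7 + 2
7 = 3·2 + 1
2 = 2·1 + 0  (stop)
So 383/30 = [12; 1, 3, 3, 2].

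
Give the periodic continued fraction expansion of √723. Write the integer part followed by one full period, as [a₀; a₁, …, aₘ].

a₀ = ⌊√723⌋ = 26.
With m₀=0, d₀=1 and mₖ₊₁ = dₖaₖ − mₖ, dₖ₊₁ = (n − mₖ₊₁²)/dₖ, aₖ₊₁ = ⌊(a₀+mₖ₊₁)/dₖ₊₁⌋:
  k=1: m=26, d=47, a=1
  k=2: m=21, d=6, a=7
  k=3: m=21, d=47, a=1
  k=4: m=26, d=1, a=52
d=1 and a=2a₀=52 at k=4, so the next step gives (m, d) = (26, 47) again — its k=1 value — and the period has length 4.

[26; 1, 7, 1, 52]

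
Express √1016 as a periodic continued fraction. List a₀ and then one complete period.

[31; 1, 6, 1, 62]

a₀ = ⌊√1016⌋ = 31.
With m₀=0, d₀=1 and mₖ₊₁ = dₖaₖ − mₖ, dₖ₊₁ = (n − mₖ₊₁²)/dₖ, aₖ₊₁ = ⌊(a₀+mₖ₊₁)/dₖ₊₁⌋:
  k=1: m=31, d=55, a=1
  k=2: m=24, d=8, a=6
  k=3: m=24, d=55, a=1
  k=4: m=31, d=1, a=62
d=1 and a=2a₀=62 at k=4, so the next step gives (m, d) = (31, 55) again — its k=1 value — and the period has length 4.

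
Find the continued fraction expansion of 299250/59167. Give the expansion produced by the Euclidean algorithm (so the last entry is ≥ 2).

299250 = 5*59167 + 3415
59167 = 17*3415 + 1112
3415 = 3*1112 + 79
1112 = 14*79 + 6
79 = 13*6 + 1
6 = 6*1 + 0  (stop)
So 299250/59167 = [5; 17, 3, 14, 13, 6].

[5; 17, 3, 14, 13, 6]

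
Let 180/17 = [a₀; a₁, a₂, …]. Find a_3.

2

180 = 10·17 + 10   →  a_0 = 10
17 = 1·10 + 7   →  a_1 = 1
10 = 1·7 + 3   →  a_2 = 1
7 = 2·3 + 1   →  a_3 = 2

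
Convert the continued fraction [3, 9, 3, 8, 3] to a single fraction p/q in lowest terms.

Using pₖ = aₖpₖ₋₁ + pₖ₋₂ and qₖ = aₖqₖ₋₁ + qₖ₋₂:
  k=0: a=3, p=3, q=1
  k=1: a=9, p=28, q=9
  k=2: a=3, p=87, q=28
  k=3: a=8, p=724, q=233
  k=4: a=3, p=2259, q=727

2259/727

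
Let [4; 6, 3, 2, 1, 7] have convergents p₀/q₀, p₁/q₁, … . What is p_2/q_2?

79/19

Using pₖ = aₖpₖ₋₁ + pₖ₋₂, qₖ = aₖqₖ₋₁ + qₖ₋₂ (with p₋₁=1, p₋₂=0, q₋₁=0, q₋₂=1):
  k=0: a=4, p=4, q=1
  k=1: a=6, p=25, q=6
  k=2: a=3, p=79, q=19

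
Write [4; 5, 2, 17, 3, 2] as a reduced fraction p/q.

Using pₖ = aₖpₖ₋₁ + pₖ₋₂ and qₖ = aₖqₖ₋₁ + qₖ₋₂:
  k=0: a=4, p=4, q=1
  k=1: a=5, p=21, q=5
  k=2: a=2, p=46, q=11
  k=3: a=17, p=803, q=192
  k=4: a=3, p=2455, q=587
  k=5: a=2, p=5713, q=1366

5713/1366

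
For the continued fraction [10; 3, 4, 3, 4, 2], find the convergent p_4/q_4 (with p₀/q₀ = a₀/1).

1866/181

Using pₖ = aₖpₖ₋₁ + pₖ₋₂, qₖ = aₖqₖ₋₁ + qₖ₋₂ (with p₋₁=1, p₋₂=0, q₋₁=0, q₋₂=1):
  k=0: a=10, p=10, q=1
  k=1: a=3, p=31, q=3
  k=2: a=4, p=134, q=13
  k=3: a=3, p=433, q=42
  k=4: a=4, p=1866, q=181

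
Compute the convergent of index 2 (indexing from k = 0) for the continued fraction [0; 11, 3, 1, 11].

3/34

Using pₖ = aₖpₖ₋₁ + pₖ₋₂, qₖ = aₖqₖ₋₁ + qₖ₋₂ (with p₋₁=1, p₋₂=0, q₋₁=0, q₋₂=1):
  k=0: a=0, p=0, q=1
  k=1: a=11, p=1, q=11
  k=2: a=3, p=3, q=34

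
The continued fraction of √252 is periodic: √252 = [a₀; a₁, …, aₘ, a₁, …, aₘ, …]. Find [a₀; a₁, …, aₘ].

a₀ = ⌊√252⌋ = 15.
With m₀=0, d₀=1 and mₖ₊₁ = dₖaₖ − mₖ, dₖ₊₁ = (n − mₖ₊₁²)/dₖ, aₖ₊₁ = ⌊(a₀+mₖ₊₁)/dₖ₊₁⌋:
  k=1: m=15, d=27, a=1
  k=2: m=12, d=4, a=6
  k=3: m=12, d=27, a=1
  k=4: m=15, d=1, a=30
d=1 and a=2a₀=30 at k=4, so the next step gives (m, d) = (15, 27) again — its k=1 value — and the period has length 4.

[15; 1, 6, 1, 30]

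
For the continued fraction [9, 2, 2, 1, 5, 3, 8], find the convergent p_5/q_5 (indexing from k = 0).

Using pₖ = aₖpₖ₋₁ + pₖ₋₂, qₖ = aₖqₖ₋₁ + qₖ₋₂ (with p₋₁=1, p₋₂=0, q₋₁=0, q₋₂=1):
  k=0: a=9, p=9, q=1
  k=1: a=2, p=19, q=2
  k=2: a=2, p=47, q=5
  k=3: a=1, p=66, q=7
  k=4: a=5, p=377, q=40
  k=5: a=3, p=1197, q=127

1197/127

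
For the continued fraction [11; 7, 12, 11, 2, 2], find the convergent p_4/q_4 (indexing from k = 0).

21937/1969

Using pₖ = aₖpₖ₋₁ + pₖ₋₂, qₖ = aₖqₖ₋₁ + qₖ₋₂ (with p₋₁=1, p₋₂=0, q₋₁=0, q₋₂=1):
  k=0: a=11, p=11, q=1
  k=1: a=7, p=78, q=7
  k=2: a=12, p=947, q=85
  k=3: a=11, p=10495, q=942
  k=4: a=2, p=21937, q=1969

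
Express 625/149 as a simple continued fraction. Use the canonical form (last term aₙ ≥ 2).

[4; 5, 7, 4]

625 = 4×149 + 29
149 = 5×29 + 4
29 = 7×4 + 1
4 = 4×1 + 0  (stop)
So 625/149 = [4; 5, 7, 4].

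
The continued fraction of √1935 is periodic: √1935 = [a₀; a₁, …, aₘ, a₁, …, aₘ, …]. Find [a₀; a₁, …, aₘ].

[43; 1, 86]

a₀ = ⌊√1935⌋ = 43.
With m₀=0, d₀=1 and mₖ₊₁ = dₖaₖ − mₖ, dₖ₊₁ = (n − mₖ₊₁²)/dₖ, aₖ₊₁ = ⌊(a₀+mₖ₊₁)/dₖ₊₁⌋:
  k=1: m=43, d=86, a=1
  k=2: m=43, d=1, a=86
d=1 and a=2a₀=86 at k=2, so the next step gives (m, d) = (43, 86) again — its k=1 value — and the period has length 2.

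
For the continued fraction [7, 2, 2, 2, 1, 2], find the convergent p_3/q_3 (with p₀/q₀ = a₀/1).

Using pₖ = aₖpₖ₋₁ + pₖ₋₂, qₖ = aₖqₖ₋₁ + qₖ₋₂ (with p₋₁=1, p₋₂=0, q₋₁=0, q₋₂=1):
  k=0: a=7, p=7, q=1
  k=1: a=2, p=15, q=2
  k=2: a=2, p=37, q=5
  k=3: a=2, p=89, q=12

89/12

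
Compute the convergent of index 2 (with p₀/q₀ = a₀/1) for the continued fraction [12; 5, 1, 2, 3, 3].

Using pₖ = aₖpₖ₋₁ + pₖ₋₂, qₖ = aₖqₖ₋₁ + qₖ₋₂ (with p₋₁=1, p₋₂=0, q₋₁=0, q₋₂=1):
  k=0: a=12, p=12, q=1
  k=1: a=5, p=61, q=5
  k=2: a=1, p=73, q=6

73/6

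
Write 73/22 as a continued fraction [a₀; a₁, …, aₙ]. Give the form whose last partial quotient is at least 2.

73 = 3*22 + 7
22 = 3*7 + 1
7 = 7*1 + 0  (stop)
So 73/22 = [3; 3, 7].

[3; 3, 7]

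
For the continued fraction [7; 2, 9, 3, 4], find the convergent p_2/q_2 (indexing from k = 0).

142/19

Using pₖ = aₖpₖ₋₁ + pₖ₋₂, qₖ = aₖqₖ₋₁ + qₖ₋₂ (with p₋₁=1, p₋₂=0, q₋₁=0, q₋₂=1):
  k=0: a=7, p=7, q=1
  k=1: a=2, p=15, q=2
  k=2: a=9, p=142, q=19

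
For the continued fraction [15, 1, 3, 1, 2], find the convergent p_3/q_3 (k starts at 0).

79/5

Using pₖ = aₖpₖ₋₁ + pₖ₋₂, qₖ = aₖqₖ₋₁ + qₖ₋₂ (with p₋₁=1, p₋₂=0, q₋₁=0, q₋₂=1):
  k=0: a=15, p=15, q=1
  k=1: a=1, p=16, q=1
  k=2: a=3, p=63, q=4
  k=3: a=1, p=79, q=5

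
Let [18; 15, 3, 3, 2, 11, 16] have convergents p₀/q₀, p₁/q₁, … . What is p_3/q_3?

Using pₖ = aₖpₖ₋₁ + pₖ₋₂, qₖ = aₖqₖ₋₁ + qₖ₋₂ (with p₋₁=1, p₋₂=0, q₋₁=0, q₋₂=1):
  k=0: a=18, p=18, q=1
  k=1: a=15, p=271, q=15
  k=2: a=3, p=831, q=46
  k=3: a=3, p=2764, q=153

2764/153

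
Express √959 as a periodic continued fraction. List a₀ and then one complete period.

[30; 1, 29, 1, 60]

a₀ = ⌊√959⌋ = 30.
With m₀=0, d₀=1 and mₖ₊₁ = dₖaₖ − mₖ, dₖ₊₁ = (n − mₖ₊₁²)/dₖ, aₖ₊₁ = ⌊(a₀+mₖ₊₁)/dₖ₊₁⌋:
  k=1: m=30, d=59, a=1
  k=2: m=29, d=2, a=29
  k=3: m=29, d=59, a=1
  k=4: m=30, d=1, a=60
d=1 and a=2a₀=60 at k=4, so the next step gives (m, d) = (30, 59) again — its k=1 value — and the period has length 4.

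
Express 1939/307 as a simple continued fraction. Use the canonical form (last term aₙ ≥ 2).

[6; 3, 6, 16]

1939 = 6×307 + 97
307 = 3×97 + 16
97 = 6×16 + 1
16 = 16×1 + 0  (stop)
So 1939/307 = [6; 3, 6, 16].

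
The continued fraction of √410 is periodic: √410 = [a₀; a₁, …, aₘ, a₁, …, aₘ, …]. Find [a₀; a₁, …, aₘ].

[20; 4, 40]

a₀ = ⌊√410⌋ = 20.
With m₀=0, d₀=1 and mₖ₊₁ = dₖaₖ − mₖ, dₖ₊₁ = (n − mₖ₊₁²)/dₖ, aₖ₊₁ = ⌊(a₀+mₖ₊₁)/dₖ₊₁⌋:
  k=1: m=20, d=10, a=4
  k=2: m=20, d=1, a=40
d=1 and a=2a₀=40 at k=2, so the next step gives (m, d) = (20, 10) again — its k=1 value — and the period has length 2.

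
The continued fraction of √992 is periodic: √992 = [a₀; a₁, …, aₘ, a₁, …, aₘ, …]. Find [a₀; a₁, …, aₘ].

a₀ = ⌊√992⌋ = 31.

[31; 2, 62]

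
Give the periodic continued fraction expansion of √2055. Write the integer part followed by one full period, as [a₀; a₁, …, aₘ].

a₀ = ⌊√2055⌋ = 45.
With m₀=0, d₀=1 and mₖ₊₁ = dₖaₖ − mₖ, dₖ₊₁ = (n − mₖ₊₁²)/dₖ, aₖ₊₁ = ⌊(a₀+mₖ₊₁)/dₖ₊₁⌋:
  k=1: m=45, d=30, a=3
  k=2: m=45, d=1, a=90
d=1 and a=2a₀=90 at k=2, so the next step gives (m, d) = (45, 30) again — its k=1 value — and the period has length 2.

[45; 3, 90]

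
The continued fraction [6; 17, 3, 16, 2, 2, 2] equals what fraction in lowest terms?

63291/10448

Using pₖ = aₖpₖ₋₁ + pₖ₋₂ and qₖ = aₖqₖ₋₁ + qₖ₋₂:
  k=0: a=6, p=6, q=1
  k=1: a=17, p=103, q=17
  k=2: a=3, p=315, q=52
  k=3: a=16, p=5143, q=849
  k=4: a=2, p=10601, q=1750
  k=5: a=2, p=26345, q=4349
  k=6: a=2, p=63291, q=10448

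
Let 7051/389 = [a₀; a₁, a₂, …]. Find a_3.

15

7051 = 18·389 + 49   →  a_0 = 18
389 = 7·49 + 46   →  a_1 = 7
49 = 1·46 + 3   →  a_2 = 1
46 = 15·3 + 1   →  a_3 = 15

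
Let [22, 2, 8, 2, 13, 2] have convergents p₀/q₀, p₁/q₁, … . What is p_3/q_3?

Using pₖ = aₖpₖ₋₁ + pₖ₋₂, qₖ = aₖqₖ₋₁ + qₖ₋₂ (with p₋₁=1, p₋₂=0, q₋₁=0, q₋₂=1):
  k=0: a=22, p=22, q=1
  k=1: a=2, p=45, q=2
  k=2: a=8, p=382, q=17
  k=3: a=2, p=809, q=36

809/36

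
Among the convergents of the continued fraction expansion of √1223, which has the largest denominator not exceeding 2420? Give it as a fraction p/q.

√1223 = [34; 1, 33, 1, 68, …] (period length 4).
Convergents:
  p_0/q_0 = 34/1
  p_1/q_1 = 35/1
  p_2/q_2 = 1189/34
  p_3/q_3 = 1224/35
  p_4/q_4 = 84421/2414
  p_5/q_5 = 85645/2449
q_4 = 2414 ≤ 2420 < 2449 = q_5, so the answer is 84421/2414.

84421/2414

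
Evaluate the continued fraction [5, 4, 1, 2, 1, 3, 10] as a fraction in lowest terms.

Using pₖ = aₖpₖ₋₁ + pₖ₋₂ and qₖ = aₖqₖ₋₁ + qₖ₋₂:
  k=0: a=5, p=5, q=1
  k=1: a=4, p=21, q=4
  k=2: a=1, p=26, q=5
  k=3: a=2, p=73, q=14
  k=4: a=1, p=99, q=19
  k=5: a=3, p=370, q=71
  k=6: a=10, p=3799, q=729

3799/729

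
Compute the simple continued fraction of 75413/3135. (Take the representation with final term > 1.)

[24; 18, 8, 4, 5]

75413 = 24·3135 + 173
3135 = 18·173 + 21
173 = 8·21 + 5
21 = 4·5 + 1
5 = 5·1 + 0  (stop)
So 75413/3135 = [24; 18, 8, 4, 5].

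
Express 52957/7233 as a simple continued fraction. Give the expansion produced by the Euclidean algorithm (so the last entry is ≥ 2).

[7; 3, 9, 8, 4, 2, 3]

52957 = 7·7233 + 2326
7233 = 3·2326 + 255
2326 = 9·255 + 31
255 = 8·31 + 7
31 = 4·7 + 3
7 = 2·3 + 1
3 = 3·1 + 0  (stop)
So 52957/7233 = [7; 3, 9, 8, 4, 2, 3].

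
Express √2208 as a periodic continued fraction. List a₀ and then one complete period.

[46; 1, 92]

a₀ = ⌊√2208⌋ = 46.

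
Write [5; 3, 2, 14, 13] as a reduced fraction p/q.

6979/1320

Fold from the inside: start with 13/1.
  14 + 1/13 = 183/13
  2 + 13/183 = 379/183
  3 + 183/379 = 1320/379
  5 + 379/1320 = 6979/1320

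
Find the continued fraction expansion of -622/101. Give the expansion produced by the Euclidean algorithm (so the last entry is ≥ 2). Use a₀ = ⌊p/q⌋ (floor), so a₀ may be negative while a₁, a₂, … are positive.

-622 = -7×101 + 85
101 = 1×85 + 16
85 = 5×16 + 5
16 = 3×5 + 1
5 = 5×1 + 0  (stop)
So -622/101 = [-7; 1, 5, 3, 5].

[-7; 1, 5, 3, 5]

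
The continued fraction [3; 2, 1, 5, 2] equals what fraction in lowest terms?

Fold from the inside: start with 2/1.
  5 + 1/2 = 11/2
  1 + 2/11 = 13/11
  2 + 11/13 = 37/13
  3 + 13/37 = 124/37

124/37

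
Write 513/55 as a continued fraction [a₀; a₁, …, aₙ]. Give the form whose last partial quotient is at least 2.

513 = 9×55 + 18
55 = 3×18 + 1
18 = 18×1 + 0  (stop)
So 513/55 = [9; 3, 18].

[9; 3, 18]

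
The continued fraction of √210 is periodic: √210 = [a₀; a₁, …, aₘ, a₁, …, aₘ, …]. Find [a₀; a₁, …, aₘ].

[14; 2, 28]

a₀ = ⌊√210⌋ = 14.
With m₀=0, d₀=1 and mₖ₊₁ = dₖaₖ − mₖ, dₖ₊₁ = (n − mₖ₊₁²)/dₖ, aₖ₊₁ = ⌊(a₀+mₖ₊₁)/dₖ₊₁⌋:
  k=1: m=14, d=14, a=2
  k=2: m=14, d=1, a=28
d=1 and a=2a₀=28 at k=2, so the next step gives (m, d) = (14, 14) again — its k=1 value — and the period has length 2.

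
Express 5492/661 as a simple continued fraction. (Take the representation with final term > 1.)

[8; 3, 4, 6, 8]

5492 = 8*661 + 204
661 = 3*204 + 49
204 = 4*49 + 8
49 = 6*8 + 1
8 = 8*1 + 0  (stop)
So 5492/661 = [8; 3, 4, 6, 8].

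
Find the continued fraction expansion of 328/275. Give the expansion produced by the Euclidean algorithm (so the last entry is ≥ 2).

[1; 5, 5, 3, 3]

328 = 1·275 + 53
275 = 5·53 + 10
53 = 5·10 + 3
10 = 3·3 + 1
3 = 3·1 + 0  (stop)
So 328/275 = [1; 5, 5, 3, 3].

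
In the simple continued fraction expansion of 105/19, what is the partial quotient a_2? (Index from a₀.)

1

105 = 5·19 + 10   →  a_0 = 5
19 = 1·10 + 9   →  a_1 = 1
10 = 1·9 + 1   →  a_2 = 1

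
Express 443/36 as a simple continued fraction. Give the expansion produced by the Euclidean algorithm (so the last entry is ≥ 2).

[12; 3, 3, 1, 2]

443 = 12×36 + 11
36 = 3×11 + 3
11 = 3×3 + 2
3 = 1×2 + 1
2 = 2×1 + 0  (stop)
So 443/36 = [12; 3, 3, 1, 2].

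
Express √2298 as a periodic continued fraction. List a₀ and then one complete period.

a₀ = ⌊√2298⌋ = 47.
With m₀=0, d₀=1 and mₖ₊₁ = dₖaₖ − mₖ, dₖ₊₁ = (n − mₖ₊₁²)/dₖ, aₖ₊₁ = ⌊(a₀+mₖ₊₁)/dₖ₊₁⌋:
  k=1: m=47, d=89, a=1
  k=2: m=42, d=6, a=14
  k=3: m=42, d=89, a=1
  k=4: m=47, d=1, a=94
d=1 and a=2a₀=94 at k=4, so the next step gives (m, d) = (47, 89) again — its k=1 value — and the period has length 4.

[47; 1, 14, 1, 94]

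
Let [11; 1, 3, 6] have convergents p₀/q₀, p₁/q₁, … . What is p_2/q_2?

47/4

Using pₖ = aₖpₖ₋₁ + pₖ₋₂, qₖ = aₖqₖ₋₁ + qₖ₋₂ (with p₋₁=1, p₋₂=0, q₋₁=0, q₋₂=1):
  k=0: a=11, p=11, q=1
  k=1: a=1, p=12, q=1
  k=2: a=3, p=47, q=4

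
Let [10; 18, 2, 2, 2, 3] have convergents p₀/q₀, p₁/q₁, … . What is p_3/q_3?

Using pₖ = aₖpₖ₋₁ + pₖ₋₂, qₖ = aₖqₖ₋₁ + qₖ₋₂ (with p₋₁=1, p₋₂=0, q₋₁=0, q₋₂=1):
  k=0: a=10, p=10, q=1
  k=1: a=18, p=181, q=18
  k=2: a=2, p=372, q=37
  k=3: a=2, p=925, q=92

925/92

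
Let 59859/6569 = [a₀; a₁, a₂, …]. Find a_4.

59859 = 9·6569 + 738   →  a_0 = 9
6569 = 8·738 + 665   →  a_1 = 8
738 = 1·665 + 73   →  a_2 = 1
665 = 9·73 + 8   →  a_3 = 9
73 = 9·8 + 1   →  a_4 = 9

9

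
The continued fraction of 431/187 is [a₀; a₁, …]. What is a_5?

3

431 = 2·187 + 57   →  a_0 = 2
187 = 3·57 + 16   →  a_1 = 3
57 = 3·16 + 9   →  a_2 = 3
16 = 1·9 + 7   →  a_3 = 1
9 = 1·7 + 2   →  a_4 = 1
7 = 3·2 + 1   →  a_5 = 3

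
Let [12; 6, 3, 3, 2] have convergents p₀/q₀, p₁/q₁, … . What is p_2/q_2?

Using pₖ = aₖpₖ₋₁ + pₖ₋₂, qₖ = aₖqₖ₋₁ + qₖ₋₂ (with p₋₁=1, p₋₂=0, q₋₁=0, q₋₂=1):
  k=0: a=12, p=12, q=1
  k=1: a=6, p=73, q=6
  k=2: a=3, p=231, q=19

231/19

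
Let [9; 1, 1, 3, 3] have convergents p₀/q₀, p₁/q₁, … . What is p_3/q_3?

67/7

Using pₖ = aₖpₖ₋₁ + pₖ₋₂, qₖ = aₖqₖ₋₁ + qₖ₋₂ (with p₋₁=1, p₋₂=0, q₋₁=0, q₋₂=1):
  k=0: a=9, p=9, q=1
  k=1: a=1, p=10, q=1
  k=2: a=1, p=19, q=2
  k=3: a=3, p=67, q=7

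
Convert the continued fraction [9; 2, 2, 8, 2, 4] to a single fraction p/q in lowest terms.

Using pₖ = aₖpₖ₋₁ + pₖ₋₂ and qₖ = aₖqₖ₋₁ + qₖ₋₂:
  k=0: a=9, p=9, q=1
  k=1: a=2, p=19, q=2
  k=2: a=2, p=47, q=5
  k=3: a=8, p=395, q=42
  k=4: a=2, p=837, q=89
  k=5: a=4, p=3743, q=398

3743/398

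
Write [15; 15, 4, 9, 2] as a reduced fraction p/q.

Fold from the inside: start with 2/1.
  9 + 1/2 = 19/2
  4 + 2/19 = 78/19
  15 + 19/78 = 1189/78
  15 + 78/1189 = 17913/1189

17913/1189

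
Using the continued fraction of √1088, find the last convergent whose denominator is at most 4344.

141472/4289

√1088 = [32; 1, 64, …] (period length 2).
Convergents:
  p_0/q_0 = 32/1
  p_1/q_1 = 33/1
  p_2/q_2 = 2144/65
  p_3/q_3 = 2177/66
  p_4/q_4 = 141472/4289
  p_5/q_5 = 143649/4355
q_4 = 4289 ≤ 4344 < 4355 = q_5, so the answer is 141472/4289.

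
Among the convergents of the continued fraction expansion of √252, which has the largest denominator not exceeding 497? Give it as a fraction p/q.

4048/255

√252 = [15; 1, 6, 1, 30, …] (period length 4).
Convergents:
  p_0/q_0 = 15/1
  p_1/q_1 = 16/1
  p_2/q_2 = 111/7
  p_3/q_3 = 127/8
  p_4/q_4 = 3921/247
  p_5/q_5 = 4048/255
  p_6/q_6 = 28209/1777
q_5 = 255 ≤ 497 < 1777 = q_6, so the answer is 4048/255.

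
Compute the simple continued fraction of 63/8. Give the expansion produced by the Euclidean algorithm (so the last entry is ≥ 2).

63 = 7·8 + 7
8 = 1·7 + 1
7 = 7·1 + 0  (stop)
So 63/8 = [7; 1, 7].

[7; 1, 7]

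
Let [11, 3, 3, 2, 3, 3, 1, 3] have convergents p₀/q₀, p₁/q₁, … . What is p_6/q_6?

Using pₖ = aₖpₖ₋₁ + pₖ₋₂, qₖ = aₖqₖ₋₁ + qₖ₋₂ (with p₋₁=1, p₋₂=0, q₋₁=0, q₋₂=1):
  k=0: a=11, p=11, q=1
  k=1: a=3, p=34, q=3
  k=2: a=3, p=113, q=10
  k=3: a=2, p=260, q=23
  k=4: a=3, p=893, q=79
  k=5: a=3, p=2939, q=260
  k=6: a=1, p=3832, q=339

3832/339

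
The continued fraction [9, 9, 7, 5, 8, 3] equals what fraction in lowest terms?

76674/8417

Using pₖ = aₖpₖ₋₁ + pₖ₋₂ and qₖ = aₖqₖ₋₁ + qₖ₋₂:
  k=0: a=9, p=9, q=1
  k=1: a=9, p=82, q=9
  k=2: a=7, p=583, q=64
  k=3: a=5, p=2997, q=329
  k=4: a=8, p=24559, q=2696
  k=5: a=3, p=76674, q=8417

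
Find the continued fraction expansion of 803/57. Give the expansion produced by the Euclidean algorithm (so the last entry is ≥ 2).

803 = 14*57 + 5
57 = 11*5 + 2
5 = 2*2 + 1
2 = 2*1 + 0  (stop)
So 803/57 = [14; 11, 2, 2].

[14; 11, 2, 2]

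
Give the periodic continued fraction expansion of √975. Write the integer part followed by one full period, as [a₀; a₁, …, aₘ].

[31; 4, 2, 4, 62]

a₀ = ⌊√975⌋ = 31.
With m₀=0, d₀=1 and mₖ₊₁ = dₖaₖ − mₖ, dₖ₊₁ = (n − mₖ₊₁²)/dₖ, aₖ₊₁ = ⌊(a₀+mₖ₊₁)/dₖ₊₁⌋:
  k=1: m=31, d=14, a=4
  k=2: m=25, d=25, a=2
  k=3: m=25, d=14, a=4
  k=4: m=31, d=1, a=62
d=1 and a=2a₀=62 at k=4, so the next step gives (m, d) = (31, 14) again — its k=1 value — and the period has length 4.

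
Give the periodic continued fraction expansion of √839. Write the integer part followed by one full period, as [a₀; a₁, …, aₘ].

a₀ = ⌊√839⌋ = 28.
With m₀=0, d₀=1 and mₖ₊₁ = dₖaₖ − mₖ, dₖ₊₁ = (n − mₖ₊₁²)/dₖ, aₖ₊₁ = ⌊(a₀+mₖ₊₁)/dₖ₊₁⌋:
  k=1: m=28, d=55, a=1
  k=2: m=27, d=2, a=27
  k=3: m=27, d=55, a=1
  k=4: m=28, d=1, a=56
d=1 and a=2a₀=56 at k=4, so the next step gives (m, d) = (28, 55) again — its k=1 value — and the period has length 4.

[28; 1, 27, 1, 56]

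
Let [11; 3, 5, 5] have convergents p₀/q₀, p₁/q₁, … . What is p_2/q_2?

Using pₖ = aₖpₖ₋₁ + pₖ₋₂, qₖ = aₖqₖ₋₁ + qₖ₋₂ (with p₋₁=1, p₋₂=0, q₋₁=0, q₋₂=1):
  k=0: a=11, p=11, q=1
  k=1: a=3, p=34, q=3
  k=2: a=5, p=181, q=16

181/16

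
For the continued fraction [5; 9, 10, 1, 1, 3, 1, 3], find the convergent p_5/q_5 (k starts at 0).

3439/673

Using pₖ = aₖpₖ₋₁ + pₖ₋₂, qₖ = aₖqₖ₋₁ + qₖ₋₂ (with p₋₁=1, p₋₂=0, q₋₁=0, q₋₂=1):
  k=0: a=5, p=5, q=1
  k=1: a=9, p=46, q=9
  k=2: a=10, p=465, q=91
  k=3: a=1, p=511, q=100
  k=4: a=1, p=976, q=191
  k=5: a=3, p=3439, q=673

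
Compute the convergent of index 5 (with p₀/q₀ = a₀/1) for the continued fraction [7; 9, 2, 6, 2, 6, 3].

Using pₖ = aₖpₖ₋₁ + pₖ₋₂, qₖ = aₖqₖ₋₁ + qₖ₋₂ (with p₋₁=1, p₋₂=0, q₋₁=0, q₋₂=1):
  k=0: a=7, p=7, q=1
  k=1: a=9, p=64, q=9
  k=2: a=2, p=135, q=19
  k=3: a=6, p=874, q=123
  k=4: a=2, p=1883, q=265
  k=5: a=6, p=12172, q=1713

12172/1713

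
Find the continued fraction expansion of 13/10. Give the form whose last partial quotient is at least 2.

13 = 1*10 + 3
10 = 3*3 + 1
3 = 3*1 + 0  (stop)
So 13/10 = [1; 3, 3].

[1; 3, 3]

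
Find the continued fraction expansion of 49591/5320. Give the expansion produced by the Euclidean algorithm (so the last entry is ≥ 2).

49591 = 9×5320 + 1711
5320 = 3×1711 + 187
1711 = 9×187 + 28
187 = 6×28 + 19
28 = 1×19 + 9
19 = 2×9 + 1
9 = 9×1 + 0  (stop)
So 49591/5320 = [9; 3, 9, 6, 1, 2, 9].

[9; 3, 9, 6, 1, 2, 9]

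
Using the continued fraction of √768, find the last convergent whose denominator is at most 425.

√768 = [27; 1, 2, 2, 13, 2, 2, 1, 54, …] (period length 8).
Convergents:
  p_0/q_0 = 27/1
  p_1/q_1 = 28/1
  p_2/q_2 = 83/3
  p_3/q_3 = 194/7
  p_4/q_4 = 2605/94
  p_5/q_5 = 5404/195
  p_6/q_6 = 13413/484
q_5 = 195 ≤ 425 < 484 = q_6, so the answer is 5404/195.

5404/195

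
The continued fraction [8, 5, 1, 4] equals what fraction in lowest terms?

Fold from the inside: start with 4/1.
  1 + 1/4 = 5/4
  5 + 4/5 = 29/5
  8 + 5/29 = 237/29

237/29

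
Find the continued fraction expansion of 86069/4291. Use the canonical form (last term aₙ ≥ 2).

[20; 17, 4, 3, 2, 2, 3]

86069 = 20*4291 + 249
4291 = 17*249 + 58
249 = 4*58 + 17
58 = 3*17 + 7
17 = 2*7 + 3
7 = 2*3 + 1
3 = 3*1 + 0  (stop)
So 86069/4291 = [20; 17, 4, 3, 2, 2, 3].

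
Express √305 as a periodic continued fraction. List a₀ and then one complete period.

a₀ = ⌊√305⌋ = 17.
With m₀=0, d₀=1 and mₖ₊₁ = dₖaₖ − mₖ, dₖ₊₁ = (n − mₖ₊₁²)/dₖ, aₖ₊₁ = ⌊(a₀+mₖ₊₁)/dₖ₊₁⌋:
  k=1: m=17, d=16, a=2
  k=2: m=15, d=5, a=6
  k=3: m=15, d=16, a=2
  k=4: m=17, d=1, a=34
d=1 and a=2a₀=34 at k=4, so the next step gives (m, d) = (17, 16) again — its k=1 value — and the period has length 4.

[17; 2, 6, 2, 34]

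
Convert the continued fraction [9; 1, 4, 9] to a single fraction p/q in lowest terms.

451/46

Using pₖ = aₖpₖ₋₁ + pₖ₋₂ and qₖ = aₖqₖ₋₁ + qₖ₋₂:
  k=0: a=9, p=9, q=1
  k=1: a=1, p=10, q=1
  k=2: a=4, p=49, q=5
  k=3: a=9, p=451, q=46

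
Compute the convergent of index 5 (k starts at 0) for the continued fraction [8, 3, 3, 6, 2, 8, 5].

Using pₖ = aₖpₖ₋₁ + pₖ₋₂, qₖ = aₖqₖ₋₁ + qₖ₋₂ (with p₋₁=1, p₋₂=0, q₋₁=0, q₋₂=1):
  k=0: a=8, p=8, q=1
  k=1: a=3, p=25, q=3
  k=2: a=3, p=83, q=10
  k=3: a=6, p=523, q=63
  k=4: a=2, p=1129, q=136
  k=5: a=8, p=9555, q=1151

9555/1151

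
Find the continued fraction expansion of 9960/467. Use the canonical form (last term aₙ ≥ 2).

9960 = 21*467 + 153
467 = 3*153 + 8
153 = 19*8 + 1
8 = 8*1 + 0  (stop)
So 9960/467 = [21; 3, 19, 8].

[21; 3, 19, 8]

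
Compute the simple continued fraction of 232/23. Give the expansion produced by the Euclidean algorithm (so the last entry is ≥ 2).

[10; 11, 2]

232 = 10×23 + 2
23 = 11×2 + 1
2 = 2×1 + 0  (stop)
So 232/23 = [10; 11, 2].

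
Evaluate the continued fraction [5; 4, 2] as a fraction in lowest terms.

47/9

Using pₖ = aₖpₖ₋₁ + pₖ₋₂ and qₖ = aₖqₖ₋₁ + qₖ₋₂:
  k=0: a=5, p=5, q=1
  k=1: a=4, p=21, q=4
  k=2: a=2, p=47, q=9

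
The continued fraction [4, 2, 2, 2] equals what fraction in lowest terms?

Using pₖ = aₖpₖ₋₁ + pₖ₋₂ and qₖ = aₖqₖ₋₁ + qₖ₋₂:
  k=0: a=4, p=4, q=1
  k=1: a=2, p=9, q=2
  k=2: a=2, p=22, q=5
  k=3: a=2, p=53, q=12

53/12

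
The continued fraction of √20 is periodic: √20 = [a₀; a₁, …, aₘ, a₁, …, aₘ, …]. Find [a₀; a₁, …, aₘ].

[4; 2, 8]

a₀ = ⌊√20⌋ = 4.
With m₀=0, d₀=1 and mₖ₊₁ = dₖaₖ − mₖ, dₖ₊₁ = (n − mₖ₊₁²)/dₖ, aₖ₊₁ = ⌊(a₀+mₖ₊₁)/dₖ₊₁⌋:
  k=1: m=4, d=4, a=2
  k=2: m=4, d=1, a=8
d=1 and a=2a₀=8 at k=2, so the next step gives (m, d) = (4, 4) again — its k=1 value — and the period has length 2.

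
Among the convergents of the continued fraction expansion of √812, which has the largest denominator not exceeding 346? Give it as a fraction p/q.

√812 = [28; 2, 56, …] (period length 2).
Convergents:
  p_0/q_0 = 28/1
  p_1/q_1 = 57/2
  p_2/q_2 = 3220/113
  p_3/q_3 = 6497/228
  p_4/q_4 = 367052/12881
q_3 = 228 ≤ 346 < 12881 = q_4, so the answer is 6497/228.

6497/228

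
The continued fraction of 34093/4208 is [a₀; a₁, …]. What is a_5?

34093 = 8·4208 + 429   →  a_0 = 8
4208 = 9·429 + 347   →  a_1 = 9
429 = 1·347 + 82   →  a_2 = 1
347 = 4·82 + 19   →  a_3 = 4
82 = 4·19 + 6   →  a_4 = 4
19 = 3·6 + 1   →  a_5 = 3

3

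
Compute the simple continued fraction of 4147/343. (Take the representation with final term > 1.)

4147 = 12×343 + 31
343 = 11×31 + 2
31 = 15×2 + 1
2 = 2×1 + 0  (stop)
So 4147/343 = [12; 11, 15, 2].

[12; 11, 15, 2]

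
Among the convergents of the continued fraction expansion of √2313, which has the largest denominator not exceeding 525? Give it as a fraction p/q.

√2313 = [48; 10, 1, 2, 10, 2, 1, 10, 96, …] (period length 8).
Convergents:
  p_0/q_0 = 48/1
  p_1/q_1 = 481/10
  p_2/q_2 = 529/11
  p_3/q_3 = 1539/32
  p_4/q_4 = 15919/331
  p_5/q_5 = 33377/694
q_4 = 331 ≤ 525 < 694 = q_5, so the answer is 15919/331.

15919/331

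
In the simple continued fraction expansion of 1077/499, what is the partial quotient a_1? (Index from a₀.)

6

1077 = 2·499 + 79   →  a_0 = 2
499 = 6·79 + 25   →  a_1 = 6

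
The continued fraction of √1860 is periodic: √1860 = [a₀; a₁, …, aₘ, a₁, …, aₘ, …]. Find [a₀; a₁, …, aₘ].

a₀ = ⌊√1860⌋ = 43.
With m₀=0, d₀=1 and mₖ₊₁ = dₖaₖ − mₖ, dₖ₊₁ = (n − mₖ₊₁²)/dₖ, aₖ₊₁ = ⌊(a₀+mₖ₊₁)/dₖ₊₁⌋:
  k=1: m=43, d=11, a=7
  k=2: m=34, d=64, a=1
  k=3: m=30, d=15, a=4
  k=4: m=30, d=64, a=1
  k=5: m=34, d=11, a=7
  k=6: m=43, d=1, a=86
d=1 and a=2a₀=86 at k=6, so the next step gives (m, d) = (43, 11) again — its k=1 value — and the period has length 6.

[43; 7, 1, 4, 1, 7, 86]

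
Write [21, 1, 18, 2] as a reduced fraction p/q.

Using pₖ = aₖpₖ₋₁ + pₖ₋₂ and qₖ = aₖqₖ₋₁ + qₖ₋₂:
  k=0: a=21, p=21, q=1
  k=1: a=1, p=22, q=1
  k=2: a=18, p=417, q=19
  k=3: a=2, p=856, q=39

856/39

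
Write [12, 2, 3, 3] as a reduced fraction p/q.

Fold from the inside: start with 3/1.
  3 + 1/3 = 10/3
  2 + 3/10 = 23/10
  12 + 10/23 = 286/23

286/23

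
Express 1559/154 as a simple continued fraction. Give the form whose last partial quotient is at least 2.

1559 = 10·154 + 19
154 = 8·19 + 2
19 = 9·2 + 1
2 = 2·1 + 0  (stop)
So 1559/154 = [10; 8, 9, 2].

[10; 8, 9, 2]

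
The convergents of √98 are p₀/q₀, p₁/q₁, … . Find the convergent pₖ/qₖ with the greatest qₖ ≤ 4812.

19601/1980

√98 = [9; 1, 8, 1, 18, …] (period length 4).
Convergents:
  p_0/q_0 = 9/1
  p_1/q_1 = 10/1
  p_2/q_2 = 89/9
  p_3/q_3 = 99/10
  p_4/q_4 = 1871/189
  p_5/q_5 = 1970/199
  p_6/q_6 = 17631/1781
  p_7/q_7 = 19601/1980
  p_8/q_8 = 370449/37421
q_7 = 1980 ≤ 4812 < 37421 = q_8, so the answer is 19601/1980.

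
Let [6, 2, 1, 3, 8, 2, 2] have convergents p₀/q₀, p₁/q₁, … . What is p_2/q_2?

19/3

Using pₖ = aₖpₖ₋₁ + pₖ₋₂, qₖ = aₖqₖ₋₁ + qₖ₋₂ (with p₋₁=1, p₋₂=0, q₋₁=0, q₋₂=1):
  k=0: a=6, p=6, q=1
  k=1: a=2, p=13, q=2
  k=2: a=1, p=19, q=3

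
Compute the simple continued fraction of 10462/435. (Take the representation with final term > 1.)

[24; 19, 1, 3, 2, 2]

10462 = 24*435 + 22
435 = 19*22 + 17
22 = 1*17 + 5
17 = 3*5 + 2
5 = 2*2 + 1
2 = 2*1 + 0  (stop)
So 10462/435 = [24; 19, 1, 3, 2, 2].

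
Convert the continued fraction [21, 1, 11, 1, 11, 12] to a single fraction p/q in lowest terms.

Fold from the inside: start with 12/1.
  11 + 1/12 = 133/12
  1 + 12/133 = 145/133
  11 + 133/145 = 1728/145
  1 + 145/1728 = 1873/1728
  21 + 1728/1873 = 41061/1873

41061/1873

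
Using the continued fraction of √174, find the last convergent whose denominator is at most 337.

√174 = [13; 5, 4, 5, 26, …] (period length 4).
Convergents:
  p_0/q_0 = 13/1
  p_1/q_1 = 66/5
  p_2/q_2 = 277/21
  p_3/q_3 = 1451/110
  p_4/q_4 = 38003/2881
q_3 = 110 ≤ 337 < 2881 = q_4, so the answer is 1451/110.

1451/110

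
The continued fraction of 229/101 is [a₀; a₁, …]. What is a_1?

229 = 2·101 + 27   →  a_0 = 2
101 = 3·27 + 20   →  a_1 = 3

3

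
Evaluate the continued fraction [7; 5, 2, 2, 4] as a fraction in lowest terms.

855/119

Fold from the inside: start with 4/1.
  2 + 1/4 = 9/4
  2 + 4/9 = 22/9
  5 + 9/22 = 119/22
  7 + 22/119 = 855/119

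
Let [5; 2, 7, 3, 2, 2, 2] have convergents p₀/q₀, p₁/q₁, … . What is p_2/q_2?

Using pₖ = aₖpₖ₋₁ + pₖ₋₂, qₖ = aₖqₖ₋₁ + qₖ₋₂ (with p₋₁=1, p₋₂=0, q₋₁=0, q₋₂=1):
  k=0: a=5, p=5, q=1
  k=1: a=2, p=11, q=2
  k=2: a=7, p=82, q=15

82/15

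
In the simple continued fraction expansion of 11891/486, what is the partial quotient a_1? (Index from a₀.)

2

11891 = 24·486 + 227   →  a_0 = 24
486 = 2·227 + 32   →  a_1 = 2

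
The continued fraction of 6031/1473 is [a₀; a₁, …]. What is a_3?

1

6031 = 4·1473 + 139   →  a_0 = 4
1473 = 10·139 + 83   →  a_1 = 10
139 = 1·83 + 56   →  a_2 = 1
83 = 1·56 + 27   →  a_3 = 1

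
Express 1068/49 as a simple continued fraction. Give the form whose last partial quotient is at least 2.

1068 = 21×49 + 39
49 = 1×39 + 10
39 = 3×10 + 9
10 = 1×9 + 1
9 = 9×1 + 0  (stop)
So 1068/49 = [21; 1, 3, 1, 9].

[21; 1, 3, 1, 9]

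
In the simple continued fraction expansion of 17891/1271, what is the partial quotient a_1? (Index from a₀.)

13

17891 = 14·1271 + 97   →  a_0 = 14
1271 = 13·97 + 10   →  a_1 = 13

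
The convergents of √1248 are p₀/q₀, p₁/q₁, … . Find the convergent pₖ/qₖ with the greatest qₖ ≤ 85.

1837/52

√1248 = [35; 3, 17, 3, 70, …] (period length 4).
Convergents:
  p_0/q_0 = 35/1
  p_1/q_1 = 106/3
  p_2/q_2 = 1837/52
  p_3/q_3 = 5617/159
q_2 = 52 ≤ 85 < 159 = q_3, so the answer is 1837/52.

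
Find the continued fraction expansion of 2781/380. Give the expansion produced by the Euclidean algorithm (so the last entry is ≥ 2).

2781 = 7×380 + 121
380 = 3×121 + 17
121 = 7×17 + 2
17 = 8×2 + 1
2 = 2×1 + 0  (stop)
So 2781/380 = [7; 3, 7, 8, 2].

[7; 3, 7, 8, 2]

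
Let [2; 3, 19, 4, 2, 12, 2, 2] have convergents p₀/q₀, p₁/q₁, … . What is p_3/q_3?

547/235

Using pₖ = aₖpₖ₋₁ + pₖ₋₂, qₖ = aₖqₖ₋₁ + qₖ₋₂ (with p₋₁=1, p₋₂=0, q₋₁=0, q₋₂=1):
  k=0: a=2, p=2, q=1
  k=1: a=3, p=7, q=3
  k=2: a=19, p=135, q=58
  k=3: a=4, p=547, q=235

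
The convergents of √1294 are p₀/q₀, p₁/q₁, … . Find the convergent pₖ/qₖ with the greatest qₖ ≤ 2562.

√1294 = [35; 1, 34, 1, 70, …] (period length 4).
Convergents:
  p_0/q_0 = 35/1
  p_1/q_1 = 36/1
  p_2/q_2 = 1259/35
  p_3/q_3 = 1295/36
  p_4/q_4 = 91909/2555
  p_5/q_5 = 93204/2591
q_4 = 2555 ≤ 2562 < 2591 = q_5, so the answer is 91909/2555.

91909/2555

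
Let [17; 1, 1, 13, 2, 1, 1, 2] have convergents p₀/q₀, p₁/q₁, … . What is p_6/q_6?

2435/139

Using pₖ = aₖpₖ₋₁ + pₖ₋₂, qₖ = aₖqₖ₋₁ + qₖ₋₂ (with p₋₁=1, p₋₂=0, q₋₁=0, q₋₂=1):
  k=0: a=17, p=17, q=1
  k=1: a=1, p=18, q=1
  k=2: a=1, p=35, q=2
  k=3: a=13, p=473, q=27
  k=4: a=2, p=981, q=56
  k=5: a=1, p=1454, q=83
  k=6: a=1, p=2435, q=139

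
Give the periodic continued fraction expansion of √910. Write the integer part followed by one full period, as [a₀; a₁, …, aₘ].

[30; 6, 60]

a₀ = ⌊√910⌋ = 30.
With m₀=0, d₀=1 and mₖ₊₁ = dₖaₖ − mₖ, dₖ₊₁ = (n − mₖ₊₁²)/dₖ, aₖ₊₁ = ⌊(a₀+mₖ₊₁)/dₖ₊₁⌋:
  k=1: m=30, d=10, a=6
  k=2: m=30, d=1, a=60
d=1 and a=2a₀=60 at k=2, so the next step gives (m, d) = (30, 10) again — its k=1 value — and the period has length 2.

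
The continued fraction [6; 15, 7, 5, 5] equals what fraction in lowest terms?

17173/2831

Fold from the inside: start with 5/1.
  5 + 1/5 = 26/5
  7 + 5/26 = 187/26
  15 + 26/187 = 2831/187
  6 + 187/2831 = 17173/2831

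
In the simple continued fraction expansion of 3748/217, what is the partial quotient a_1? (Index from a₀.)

3748 = 17·217 + 59   →  a_0 = 17
217 = 3·59 + 40   →  a_1 = 3

3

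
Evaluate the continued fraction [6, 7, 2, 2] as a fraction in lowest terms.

Using pₖ = aₖpₖ₋₁ + pₖ₋₂ and qₖ = aₖqₖ₋₁ + qₖ₋₂:
  k=0: a=6, p=6, q=1
  k=1: a=7, p=43, q=7
  k=2: a=2, p=92, q=15
  k=3: a=2, p=227, q=37

227/37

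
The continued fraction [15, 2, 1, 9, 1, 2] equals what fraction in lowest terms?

1427/93

Using pₖ = aₖpₖ₋₁ + pₖ₋₂ and qₖ = aₖqₖ₋₁ + qₖ₋₂:
  k=0: a=15, p=15, q=1
  k=1: a=2, p=31, q=2
  k=2: a=1, p=46, q=3
  k=3: a=9, p=445, q=29
  k=4: a=1, p=491, q=32
  k=5: a=2, p=1427, q=93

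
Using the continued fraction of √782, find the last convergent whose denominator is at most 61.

783/28

√782 = [27; 1, 26, 1, 54, …] (period length 4).
Convergents:
  p_0/q_0 = 27/1
  p_1/q_1 = 28/1
  p_2/q_2 = 755/27
  p_3/q_3 = 783/28
  p_4/q_4 = 43037/1539
q_3 = 28 ≤ 61 < 1539 = q_4, so the answer is 783/28.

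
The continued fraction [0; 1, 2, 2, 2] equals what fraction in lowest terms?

Fold from the inside: start with 2/1.
  2 + 1/2 = 5/2
  2 + 2/5 = 12/5
  1 + 5/12 = 17/12
  0 + 12/17 = 12/17

12/17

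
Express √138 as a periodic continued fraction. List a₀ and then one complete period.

[11; 1, 2, 1, 22]

a₀ = ⌊√138⌋ = 11.
With m₀=0, d₀=1 and mₖ₊₁ = dₖaₖ − mₖ, dₖ₊₁ = (n − mₖ₊₁²)/dₖ, aₖ₊₁ = ⌊(a₀+mₖ₊₁)/dₖ₊₁⌋:
  k=1: m=11, d=17, a=1
  k=2: m=6, d=6, a=2
  k=3: m=6, d=17, a=1
  k=4: m=11, d=1, a=22
d=1 and a=2a₀=22 at k=4, so the next step gives (m, d) = (11, 17) again — its k=1 value — and the period has length 4.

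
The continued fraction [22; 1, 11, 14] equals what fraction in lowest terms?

3873/169

Using pₖ = aₖpₖ₋₁ + pₖ₋₂ and qₖ = aₖqₖ₋₁ + qₖ₋₂:
  k=0: a=22, p=22, q=1
  k=1: a=1, p=23, q=1
  k=2: a=11, p=275, q=12
  k=3: a=14, p=3873, q=169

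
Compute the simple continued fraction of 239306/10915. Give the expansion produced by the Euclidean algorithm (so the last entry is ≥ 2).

[21; 1, 12, 4, 16, 1, 11]

239306 = 21*10915 + 10091
10915 = 1*10091 + 824
10091 = 12*824 + 203
824 = 4*203 + 12
203 = 16*12 + 11
12 = 1*11 + 1
11 = 11*1 + 0  (stop)
So 239306/10915 = [21; 1, 12, 4, 16, 1, 11].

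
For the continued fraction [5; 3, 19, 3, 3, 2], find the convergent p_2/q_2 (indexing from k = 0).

309/58

Using pₖ = aₖpₖ₋₁ + pₖ₋₂, qₖ = aₖqₖ₋₁ + qₖ₋₂ (with p₋₁=1, p₋₂=0, q₋₁=0, q₋₂=1):
  k=0: a=5, p=5, q=1
  k=1: a=3, p=16, q=3
  k=2: a=19, p=309, q=58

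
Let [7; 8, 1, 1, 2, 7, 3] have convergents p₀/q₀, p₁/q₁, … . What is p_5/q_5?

Using pₖ = aₖpₖ₋₁ + pₖ₋₂, qₖ = aₖqₖ₋₁ + qₖ₋₂ (with p₋₁=1, p₋₂=0, q₋₁=0, q₋₂=1):
  k=0: a=7, p=7, q=1
  k=1: a=8, p=57, q=8
  k=2: a=1, p=64, q=9
  k=3: a=1, p=121, q=17
  k=4: a=2, p=306, q=43
  k=5: a=7, p=2263, q=318

2263/318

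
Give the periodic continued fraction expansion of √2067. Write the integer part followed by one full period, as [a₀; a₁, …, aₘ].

[45; 2, 6, 2, 90]

a₀ = ⌊√2067⌋ = 45.
With m₀=0, d₀=1 and mₖ₊₁ = dₖaₖ − mₖ, dₖ₊₁ = (n − mₖ₊₁²)/dₖ, aₖ₊₁ = ⌊(a₀+mₖ₊₁)/dₖ₊₁⌋:
  k=1: m=45, d=42, a=2
  k=2: m=39, d=13, a=6
  k=3: m=39, d=42, a=2
  k=4: m=45, d=1, a=90
d=1 and a=2a₀=90 at k=4, so the next step gives (m, d) = (45, 42) again — its k=1 value — and the period has length 4.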